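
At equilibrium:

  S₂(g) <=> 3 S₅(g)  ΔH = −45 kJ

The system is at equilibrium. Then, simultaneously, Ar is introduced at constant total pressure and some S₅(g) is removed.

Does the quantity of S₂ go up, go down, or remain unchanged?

Adding inert gas at constant total pressure expands the volume and lowers every reacting partial pressure. With Δn_gas = 3 − 1 = +2, Q moves away from K toward the side with fewer gas moles, so the system shifts toward the side with more gas moles — to the right.
Removing S₅ (g), a product, drives the reaction to the right.
The net shift is to the right. S₂ is a reactant, so its amount decreases.

decreases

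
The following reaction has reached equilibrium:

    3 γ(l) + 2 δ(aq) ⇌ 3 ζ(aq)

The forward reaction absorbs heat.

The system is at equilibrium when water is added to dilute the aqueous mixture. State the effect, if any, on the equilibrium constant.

The equilibrium constant depends only on temperature. This perturbation may move the position of equilibrium, but since T is unchanged, K itself is unchanged.

unchanged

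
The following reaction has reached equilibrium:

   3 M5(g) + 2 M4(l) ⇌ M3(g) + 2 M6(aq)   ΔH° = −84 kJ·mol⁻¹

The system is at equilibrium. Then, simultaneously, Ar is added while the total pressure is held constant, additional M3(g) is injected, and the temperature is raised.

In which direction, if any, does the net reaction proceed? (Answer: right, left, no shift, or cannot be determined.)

Adding inert gas at constant total pressure expands the volume and lowers every reacting partial pressure. With Δn_gas = 1 − 3 = -2, Q moves away from K toward the side with fewer gas moles, so the system shifts toward the side with more gas moles — to the left.
Adding M3 (g), a product, drives the reaction to the left.
The forward reaction is exothermic. Raising T favours the endothermic direction — shift to the left.
All effects act in the same direction — net shift to the left.

left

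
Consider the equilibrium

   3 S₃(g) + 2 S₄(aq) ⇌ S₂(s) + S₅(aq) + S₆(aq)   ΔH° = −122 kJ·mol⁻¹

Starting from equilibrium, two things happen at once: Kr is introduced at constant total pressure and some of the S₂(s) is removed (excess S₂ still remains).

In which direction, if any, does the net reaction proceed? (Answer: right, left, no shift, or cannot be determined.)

Adding inert gas at constant total pressure expands the volume and lowers every reacting partial pressure. With Δn_gas = 0 − 3 = -3, Q moves away from K toward the side with fewer gas moles, so the system shifts toward the side with more gas moles — to the left.
S₂ is a pure solid; its activity is 1 regardless of amount, so Q is unaffected — no shift from this change.
Only the nonzero effect(s) matter; the net shift is to the left.

left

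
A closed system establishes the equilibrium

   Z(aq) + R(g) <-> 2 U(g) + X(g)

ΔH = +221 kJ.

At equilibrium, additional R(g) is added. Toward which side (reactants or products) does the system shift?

Adding R (g), a reactant, drives the reaction to the right.

right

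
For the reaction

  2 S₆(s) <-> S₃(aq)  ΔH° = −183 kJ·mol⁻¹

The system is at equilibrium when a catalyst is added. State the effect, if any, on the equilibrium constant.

unchanged

The equilibrium constant depends only on temperature. This perturbation changes neither the position of equilibrium nor K.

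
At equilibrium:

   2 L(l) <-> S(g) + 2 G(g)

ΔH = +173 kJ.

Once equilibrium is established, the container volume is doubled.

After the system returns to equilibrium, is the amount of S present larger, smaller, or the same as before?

increases

Gas moles: reactants 0, products 3 (Δn_gas = +3). Expansion shifts the system toward the side with more moles of gas — to the right.
The net shift is to the right. S is a product, so its amount increases.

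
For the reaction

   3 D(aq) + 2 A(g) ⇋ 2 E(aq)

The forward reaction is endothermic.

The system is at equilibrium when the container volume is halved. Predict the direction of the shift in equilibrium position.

right

Gas moles: reactants 2, products 0 (Δn_gas = -2). Compression shifts the system toward the side with fewer moles of gas — to the right.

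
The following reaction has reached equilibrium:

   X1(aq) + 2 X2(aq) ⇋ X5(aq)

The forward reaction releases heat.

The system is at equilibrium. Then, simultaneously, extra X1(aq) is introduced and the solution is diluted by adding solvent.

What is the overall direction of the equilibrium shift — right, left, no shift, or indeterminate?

Adding X1 (aq), a reactant, drives the reaction to the right.
Dilution lowers every aqueous concentration by the same factor. Δn_aq = 1 − 3 = -2, so the system shifts toward the side with more dissolved moles — to the left.
The individual effects push in opposite directions; without quantitative information the net direction cannot be determined.

cannot be determined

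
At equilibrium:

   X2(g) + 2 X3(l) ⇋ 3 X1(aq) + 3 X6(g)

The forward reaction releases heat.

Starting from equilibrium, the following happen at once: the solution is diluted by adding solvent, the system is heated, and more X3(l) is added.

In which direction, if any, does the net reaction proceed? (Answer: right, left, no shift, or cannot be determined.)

Dilution lowers every aqueous concentration by the same factor. Δn_aq = 3 − 0 = +3, so the system shifts toward the side with more dissolved moles — to the right.
The forward reaction is exothermic. Raising T favours the endothermic direction — shift to the left.
X3 is a pure liquid; its activity is 1 regardless of amount, so Q is unaffected — no shift from this change.
The individual effects push in opposite directions; without quantitative information the net direction cannot be determined.

cannot be determined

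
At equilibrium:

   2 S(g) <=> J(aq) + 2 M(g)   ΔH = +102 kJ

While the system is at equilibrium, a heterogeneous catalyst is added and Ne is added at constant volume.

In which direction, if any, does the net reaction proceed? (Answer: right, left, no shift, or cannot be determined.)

A catalyst speeds both forward and reverse rates equally; it changes neither Q nor K — no shift from this change.
At constant volume, adding an inert gas leaves every reacting species' partial pressure unchanged, so Q is unchanged — no shift from this change.
None of the changes alters Q relative to K, so there is no net shift.

no shift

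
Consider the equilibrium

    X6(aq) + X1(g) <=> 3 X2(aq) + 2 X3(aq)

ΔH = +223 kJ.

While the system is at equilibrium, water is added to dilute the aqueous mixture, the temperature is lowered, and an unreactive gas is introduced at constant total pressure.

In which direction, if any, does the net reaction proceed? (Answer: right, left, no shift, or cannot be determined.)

Dilution lowers every aqueous concentration by the same factor. Δn_aq = 5 − 1 = +4, so the system shifts toward the side with more dissolved moles — to the right.
The forward reaction is endothermic. Lowering T favours the exothermic direction — shift to the left.
Adding inert gas at constant total pressure expands the volume and lowers every reacting partial pressure. With Δn_gas = 0 − 1 = -1, Q moves away from K toward the side with fewer gas moles, so the system shifts toward the side with more gas moles — to the left.
The individual effects push in opposite directions; without quantitative information the net direction cannot be determined.

cannot be determined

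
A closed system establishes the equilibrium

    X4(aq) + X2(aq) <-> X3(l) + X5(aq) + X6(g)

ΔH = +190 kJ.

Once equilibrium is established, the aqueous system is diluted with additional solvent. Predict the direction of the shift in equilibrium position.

Dilution lowers every aqueous concentration by the same factor. Δn_aq = 1 − 2 = -1, so the system shifts toward the side with more dissolved moles — to the left.

left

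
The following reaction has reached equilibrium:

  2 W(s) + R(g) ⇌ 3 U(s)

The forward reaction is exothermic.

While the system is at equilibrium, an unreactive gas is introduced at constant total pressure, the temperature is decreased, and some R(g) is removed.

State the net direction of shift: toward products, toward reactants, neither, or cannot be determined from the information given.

Adding inert gas at constant total pressure expands the volume and lowers every reacting partial pressure. With Δn_gas = 0 − 1 = -1, Q moves away from K toward the side with fewer gas moles, so the system shifts toward the side with more gas moles — to the left.
The forward reaction is exothermic. Lowering T favours the exothermic direction — shift to the right.
Removing R (g), a reactant, drives the reaction to the left.
The individual effects push in opposite directions; without quantitative information the net direction cannot be determined.

cannot be determined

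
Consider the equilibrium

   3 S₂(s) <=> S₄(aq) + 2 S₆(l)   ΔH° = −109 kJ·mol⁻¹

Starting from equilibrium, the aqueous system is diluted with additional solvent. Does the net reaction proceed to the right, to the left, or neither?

Dilution lowers every aqueous concentration by the same factor. Δn_aq = 1 − 0 = +1, so the system shifts toward the side with more dissolved moles — to the right.

right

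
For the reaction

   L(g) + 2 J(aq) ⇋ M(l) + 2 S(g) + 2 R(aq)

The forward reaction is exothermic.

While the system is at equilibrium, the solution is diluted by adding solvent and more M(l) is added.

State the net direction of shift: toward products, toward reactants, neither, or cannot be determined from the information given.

Dilution scales every aqueous concentration by the same factor. Δn_aq = 2 − 2 = 0, so Q is unchanged — no shift.
M is a pure liquid; its activity is 1 regardless of amount, so Q is unaffected — no shift from this change.
None of the changes alters Q relative to K, so there is no net shift.

no shift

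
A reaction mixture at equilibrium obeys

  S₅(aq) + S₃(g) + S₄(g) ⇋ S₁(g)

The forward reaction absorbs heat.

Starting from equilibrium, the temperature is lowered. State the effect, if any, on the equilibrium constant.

K depends on temperature via the van 't Hoff relation. The forward reaction is endothermic, so lowering T decreases K.

decreases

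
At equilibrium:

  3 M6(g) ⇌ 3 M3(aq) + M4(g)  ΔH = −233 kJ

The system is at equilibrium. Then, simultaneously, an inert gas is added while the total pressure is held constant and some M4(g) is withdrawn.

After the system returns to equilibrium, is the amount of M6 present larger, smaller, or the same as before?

cannot be determined

Adding inert gas at constant total pressure expands the volume and lowers every reacting partial pressure. With Δn_gas = 1 − 3 = -2, Q moves away from K toward the side with fewer gas moles, so the system shifts toward the side with more gas moles — to the left.
Removing M4 (g), a product, drives the reaction to the right.
The two effects oppose each other, so the net shift — and hence the change in M6 — cannot be determined from the given information.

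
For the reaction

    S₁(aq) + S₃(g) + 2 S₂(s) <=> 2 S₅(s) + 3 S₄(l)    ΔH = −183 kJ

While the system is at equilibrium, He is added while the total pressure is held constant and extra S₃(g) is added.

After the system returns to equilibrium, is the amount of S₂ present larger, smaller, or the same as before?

Adding inert gas at constant total pressure expands the volume and lowers every reacting partial pressure. With Δn_gas = 0 − 1 = -1, Q moves away from K toward the side with fewer gas moles, so the system shifts toward the side with more gas moles — to the left.
Adding S₃ (g), a reactant, drives the reaction to the right.
The two effects oppose each other, so the net shift — and hence the change in S₂ — cannot be determined from the given information.

cannot be determined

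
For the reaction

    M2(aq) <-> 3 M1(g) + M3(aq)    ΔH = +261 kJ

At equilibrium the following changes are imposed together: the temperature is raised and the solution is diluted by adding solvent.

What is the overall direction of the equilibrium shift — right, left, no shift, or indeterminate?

right

The forward reaction is endothermic. Raising T favours the endothermic direction — shift to the right.
Dilution scales every aqueous concentration by the same factor. Δn_aq = 1 − 1 = 0, so Q is unchanged — no shift.
Only the nonzero effect(s) matter; the net shift is to the right.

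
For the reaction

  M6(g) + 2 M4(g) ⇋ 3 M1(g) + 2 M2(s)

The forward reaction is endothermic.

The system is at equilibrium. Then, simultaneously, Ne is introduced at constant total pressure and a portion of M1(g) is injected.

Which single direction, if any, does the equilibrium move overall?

Adding inert gas at constant total pressure expands the volume, scaling every reacting partial pressure by the same factor. Δn_gas = 3 − 3 = 0, so Q is unchanged — no shift.
Adding M1 (g), a product, drives the reaction to the left.
Only the nonzero effect(s) matter; the net shift is to the left.

left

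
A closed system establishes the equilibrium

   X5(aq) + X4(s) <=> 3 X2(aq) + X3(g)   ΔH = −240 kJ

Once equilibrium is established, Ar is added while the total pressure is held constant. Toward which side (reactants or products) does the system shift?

Adding inert gas at constant total pressure expands the volume and lowers every reacting partial pressure. With Δn_gas = 1 − 0 = +1, Q moves away from K toward the side with fewer gas moles, so the system shifts toward the side with more gas moles — to the right.

right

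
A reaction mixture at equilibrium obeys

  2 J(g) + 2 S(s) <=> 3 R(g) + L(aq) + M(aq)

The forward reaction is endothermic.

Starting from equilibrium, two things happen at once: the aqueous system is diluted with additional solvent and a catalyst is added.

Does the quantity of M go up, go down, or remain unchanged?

Dilution lowers every aqueous concentration by the same factor. Δn_aq = 2 − 0 = +2, so the system shifts toward the side with more dissolved moles — to the right.
A catalyst speeds both forward and reverse rates equally; it changes neither Q nor K — no shift from this change.
The net shift is to the right. M is a product, so its amount increases.

increases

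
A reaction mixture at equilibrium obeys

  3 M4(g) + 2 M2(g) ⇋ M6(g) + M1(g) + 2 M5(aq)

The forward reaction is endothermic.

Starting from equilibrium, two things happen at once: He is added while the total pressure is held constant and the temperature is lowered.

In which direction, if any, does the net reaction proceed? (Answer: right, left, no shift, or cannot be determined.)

Adding inert gas at constant total pressure expands the volume and lowers every reacting partial pressure. With Δn_gas = 2 − 5 = -3, Q moves away from K toward the side with fewer gas moles, so the system shifts toward the side with more gas moles — to the left.
The forward reaction is endothermic. Lowering T favours the exothermic direction — shift to the left.
All effects act in the same direction — net shift to the left.

left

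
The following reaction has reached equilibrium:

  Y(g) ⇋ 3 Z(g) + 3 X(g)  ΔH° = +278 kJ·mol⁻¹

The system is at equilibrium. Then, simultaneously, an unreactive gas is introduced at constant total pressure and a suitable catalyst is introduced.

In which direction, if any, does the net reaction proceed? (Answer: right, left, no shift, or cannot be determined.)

Adding inert gas at constant total pressure expands the volume and lowers every reacting partial pressure. With Δn_gas = 6 − 1 = +5, Q moves away from K toward the side with fewer gas moles, so the system shifts toward the side with more gas moles — to the right.
A catalyst speeds both forward and reverse rates equally; it changes neither Q nor K — no shift from this change.
Only the nonzero effect(s) matter; the net shift is to the right.

right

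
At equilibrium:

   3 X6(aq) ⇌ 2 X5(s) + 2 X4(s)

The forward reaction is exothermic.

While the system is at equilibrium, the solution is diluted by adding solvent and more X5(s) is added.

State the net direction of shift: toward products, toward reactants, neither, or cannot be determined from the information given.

Dilution lowers every aqueous concentration by the same factor. Δn_aq = 0 − 3 = -3, so the system shifts toward the side with more dissolved moles — to the left.
X5 is a pure solid; its activity is 1 regardless of amount, so Q is unaffected — no shift from this change.
Only the nonzero effect(s) matter; the net shift is to the left.

left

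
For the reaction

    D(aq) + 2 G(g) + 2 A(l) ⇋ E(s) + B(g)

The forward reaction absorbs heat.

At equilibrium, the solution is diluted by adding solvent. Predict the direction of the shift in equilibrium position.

Dilution lowers every aqueous concentration by the same factor. Δn_aq = 0 − 1 = -1, so the system shifts toward the side with more dissolved moles — to the left.

left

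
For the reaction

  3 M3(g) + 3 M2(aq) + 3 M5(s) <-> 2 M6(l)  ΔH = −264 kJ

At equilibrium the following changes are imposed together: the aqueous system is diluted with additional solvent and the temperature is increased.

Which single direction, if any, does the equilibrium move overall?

Dilution lowers every aqueous concentration by the same factor. Δn_aq = 0 − 3 = -3, so the system shifts toward the side with more dissolved moles — to the left.
The forward reaction is exothermic. Raising T favours the endothermic direction — shift to the left.
All effects act in the same direction — net shift to the left.

left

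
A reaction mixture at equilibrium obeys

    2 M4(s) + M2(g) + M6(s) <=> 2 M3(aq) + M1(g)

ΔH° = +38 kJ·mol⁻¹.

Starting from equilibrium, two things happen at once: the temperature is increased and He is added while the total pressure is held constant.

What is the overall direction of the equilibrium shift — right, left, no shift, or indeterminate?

right

The forward reaction is endothermic. Raising T favours the endothermic direction — shift to the right.
Adding inert gas at constant total pressure expands the volume, scaling every reacting partial pressure by the same factor. Δn_gas = 1 − 1 = 0, so Q is unchanged — no shift.
Only the nonzero effect(s) matter; the net shift is to the right.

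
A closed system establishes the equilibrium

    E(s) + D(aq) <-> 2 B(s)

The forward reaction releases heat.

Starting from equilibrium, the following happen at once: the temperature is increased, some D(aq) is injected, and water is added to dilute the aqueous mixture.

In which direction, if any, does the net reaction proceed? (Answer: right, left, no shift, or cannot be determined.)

The forward reaction is exothermic. Raising T favours the endothermic direction — shift to the left.
Adding D (aq), a reactant, drives the reaction to the right.
Dilution lowers every aqueous concentration by the same factor. Δn_aq = 0 − 1 = -1, so the system shifts toward the side with more dissolved moles — to the left.
The individual effects push in opposite directions; without quantitative information the net direction cannot be determined.

cannot be determined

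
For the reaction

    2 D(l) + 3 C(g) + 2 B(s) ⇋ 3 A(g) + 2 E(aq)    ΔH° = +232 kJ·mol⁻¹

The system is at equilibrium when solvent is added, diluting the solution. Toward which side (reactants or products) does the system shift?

right

Dilution lowers every aqueous concentration by the same factor. Δn_aq = 2 − 0 = +2, so the system shifts toward the side with more dissolved moles — to the right.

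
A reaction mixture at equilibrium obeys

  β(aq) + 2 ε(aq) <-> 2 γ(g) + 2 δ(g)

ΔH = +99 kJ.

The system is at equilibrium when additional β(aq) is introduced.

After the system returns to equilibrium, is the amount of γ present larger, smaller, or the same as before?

increases

Adding β (aq), a reactant, drives the reaction to the right.
The net shift is to the right. γ is a product, so its amount increases.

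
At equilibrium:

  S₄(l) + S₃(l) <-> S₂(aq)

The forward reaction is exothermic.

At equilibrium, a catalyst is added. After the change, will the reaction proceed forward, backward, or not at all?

A catalyst speeds both forward and reverse rates equally; it changes neither Q nor K — no shift from this change.

no shift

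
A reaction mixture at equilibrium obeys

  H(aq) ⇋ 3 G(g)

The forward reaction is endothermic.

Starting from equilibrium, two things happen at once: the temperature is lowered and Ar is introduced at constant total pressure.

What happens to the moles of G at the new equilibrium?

cannot be determined

The forward reaction is endothermic. Lowering T favours the exothermic direction — shift to the left.
Adding inert gas at constant total pressure expands the volume and lowers every reacting partial pressure. With Δn_gas = 3 − 0 = +3, Q moves away from K toward the side with fewer gas moles, so the system shifts toward the side with more gas moles — to the right.
The two effects oppose each other, so the net shift — and hence the change in G — cannot be determined from the given information.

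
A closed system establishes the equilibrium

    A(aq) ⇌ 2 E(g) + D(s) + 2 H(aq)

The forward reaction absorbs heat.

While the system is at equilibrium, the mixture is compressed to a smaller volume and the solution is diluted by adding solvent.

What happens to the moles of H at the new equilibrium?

Gas moles: reactants 0, products 2 (Δn_gas = +2). Compression shifts the system toward the side with fewer moles of gas — to the left.
Dilution lowers every aqueous concentration by the same factor. Δn_aq = 2 − 1 = +1, so the system shifts toward the side with more dissolved moles — to the right.
The two effects oppose each other, so the net shift — and hence the change in H — cannot be determined from the given information.

cannot be determined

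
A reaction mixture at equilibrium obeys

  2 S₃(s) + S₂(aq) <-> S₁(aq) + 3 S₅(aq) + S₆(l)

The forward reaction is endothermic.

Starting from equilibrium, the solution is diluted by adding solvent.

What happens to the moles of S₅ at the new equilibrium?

Dilution lowers every aqueous concentration by the same factor. Δn_aq = 4 − 1 = +3, so the system shifts toward the side with more dissolved moles — to the right.
The net shift is to the right. S₅ is a product, so its amount increases.

increases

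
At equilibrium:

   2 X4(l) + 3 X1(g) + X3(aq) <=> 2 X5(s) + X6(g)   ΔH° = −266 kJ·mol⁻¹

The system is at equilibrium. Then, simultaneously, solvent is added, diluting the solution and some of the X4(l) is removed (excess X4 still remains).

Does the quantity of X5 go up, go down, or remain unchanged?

decreases

Dilution lowers every aqueous concentration by the same factor. Δn_aq = 0 − 1 = -1, so the system shifts toward the side with more dissolved moles — to the left.
X4 is a pure liquid; its activity is 1 regardless of amount, so Q is unaffected — no shift from this change.
The net shift is to the left. X5 is a product, so its amount decreases.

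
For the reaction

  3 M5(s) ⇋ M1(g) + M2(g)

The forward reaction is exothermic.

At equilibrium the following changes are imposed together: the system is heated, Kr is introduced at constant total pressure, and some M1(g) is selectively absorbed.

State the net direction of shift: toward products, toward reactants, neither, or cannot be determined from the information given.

cannot be determined

The forward reaction is exothermic. Raising T favours the endothermic direction — shift to the left.
Adding inert gas at constant total pressure expands the volume and lowers every reacting partial pressure. With Δn_gas = 2 − 0 = +2, Q moves away from K toward the side with fewer gas moles, so the system shifts toward the side with more gas moles — to the right.
Removing M1 (g), a product, drives the reaction to the right.
The individual effects push in opposite directions; without quantitative information the net direction cannot be determined.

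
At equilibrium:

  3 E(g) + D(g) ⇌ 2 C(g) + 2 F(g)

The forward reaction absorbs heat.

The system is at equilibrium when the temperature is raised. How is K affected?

K depends on temperature via the van 't Hoff relation. The forward reaction is endothermic, so raising T increases K.

increases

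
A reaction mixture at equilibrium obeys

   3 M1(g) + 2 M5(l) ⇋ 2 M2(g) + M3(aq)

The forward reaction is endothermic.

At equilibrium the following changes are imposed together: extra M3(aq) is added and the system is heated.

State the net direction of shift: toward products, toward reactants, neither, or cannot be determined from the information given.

cannot be determined

Adding M3 (aq), a product, drives the reaction to the left.
The forward reaction is endothermic. Raising T favours the endothermic direction — shift to the right.
The individual effects push in opposite directions; without quantitative information the net direction cannot be determined.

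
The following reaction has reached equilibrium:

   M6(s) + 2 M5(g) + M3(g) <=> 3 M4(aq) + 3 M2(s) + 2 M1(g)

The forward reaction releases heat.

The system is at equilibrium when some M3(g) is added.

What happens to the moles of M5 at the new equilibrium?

decreases

Adding M3 (g), a reactant, drives the reaction to the right.
The net shift is to the right. M5 is a reactant, so its amount decreases.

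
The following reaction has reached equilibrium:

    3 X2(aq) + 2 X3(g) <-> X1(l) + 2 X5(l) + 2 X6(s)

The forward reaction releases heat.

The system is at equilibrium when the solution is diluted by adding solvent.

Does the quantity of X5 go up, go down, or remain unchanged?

Dilution lowers every aqueous concentration by the same factor. Δn_aq = 0 − 3 = -3, so the system shifts toward the side with more dissolved moles — to the left.
The net shift is to the left. X5 is a product, so its amount decreases.

decreases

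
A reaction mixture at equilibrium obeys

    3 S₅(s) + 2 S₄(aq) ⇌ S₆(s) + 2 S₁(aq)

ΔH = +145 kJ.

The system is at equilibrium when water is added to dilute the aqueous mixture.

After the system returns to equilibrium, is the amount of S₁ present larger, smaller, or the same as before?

Dilution scales every aqueous concentration by the same factor. Δn_aq = 2 − 2 = 0, so Q is unchanged — no shift.
No net shift occurs, so the amount of S₁ is unchanged.

unchanged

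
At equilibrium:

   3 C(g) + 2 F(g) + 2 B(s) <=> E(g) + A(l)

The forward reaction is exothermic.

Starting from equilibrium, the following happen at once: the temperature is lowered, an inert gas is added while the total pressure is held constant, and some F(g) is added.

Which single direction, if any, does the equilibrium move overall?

cannot be determined

The forward reaction is exothermic. Lowering T favours the exothermic direction — shift to the right.
Adding inert gas at constant total pressure expands the volume and lowers every reacting partial pressure. With Δn_gas = 1 − 5 = -4, Q moves away from K toward the side with fewer gas moles, so the system shifts toward the side with more gas moles — to the left.
Adding F (g), a reactant, drives the reaction to the right.
The individual effects push in opposite directions; without quantitative information the net direction cannot be determined.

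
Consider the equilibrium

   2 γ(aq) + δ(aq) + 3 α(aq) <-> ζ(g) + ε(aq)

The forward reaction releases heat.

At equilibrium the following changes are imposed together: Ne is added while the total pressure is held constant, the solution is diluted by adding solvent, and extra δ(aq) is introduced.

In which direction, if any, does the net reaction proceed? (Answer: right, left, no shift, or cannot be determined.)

Adding inert gas at constant total pressure expands the volume and lowers every reacting partial pressure. With Δn_gas = 1 − 0 = +1, Q moves away from K toward the side with fewer gas moles, so the system shifts toward the side with more gas moles — to the right.
Dilution lowers every aqueous concentration by the same factor. Δn_aq = 1 − 6 = -5, so the system shifts toward the side with more dissolved moles — to the left.
Adding δ (aq), a reactant, drives the reaction to the right.
The individual effects push in opposite directions; without quantitative information the net direction cannot be determined.

cannot be determined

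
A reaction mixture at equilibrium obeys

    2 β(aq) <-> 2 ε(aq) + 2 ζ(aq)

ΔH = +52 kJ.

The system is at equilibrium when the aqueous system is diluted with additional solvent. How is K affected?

unchanged

The equilibrium constant depends only on temperature. This perturbation may move the position of equilibrium, but since T is unchanged, K itself is unchanged.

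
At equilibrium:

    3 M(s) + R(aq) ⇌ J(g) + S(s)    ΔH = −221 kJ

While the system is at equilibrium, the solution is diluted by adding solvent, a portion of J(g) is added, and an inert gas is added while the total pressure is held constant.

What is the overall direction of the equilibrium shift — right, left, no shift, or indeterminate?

cannot be determined

Dilution lowers every aqueous concentration by the same factor. Δn_aq = 0 − 1 = -1, so the system shifts toward the side with more dissolved moles — to the left.
Adding J (g), a product, drives the reaction to the left.
Adding inert gas at constant total pressure expands the volume and lowers every reacting partial pressure. With Δn_gas = 1 − 0 = +1, Q moves away from K toward the side with fewer gas moles, so the system shifts toward the side with more gas moles — to the right.
The individual effects push in opposite directions; without quantitative information the net direction cannot be determined.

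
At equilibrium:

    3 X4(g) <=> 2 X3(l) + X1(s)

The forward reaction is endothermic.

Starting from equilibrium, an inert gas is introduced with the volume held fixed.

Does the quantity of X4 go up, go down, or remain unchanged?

unchanged

At constant volume, adding an inert gas leaves every reacting species' partial pressure unchanged, so Q is unchanged — no shift from this change.
No net shift occurs, so the amount of X4 is unchanged.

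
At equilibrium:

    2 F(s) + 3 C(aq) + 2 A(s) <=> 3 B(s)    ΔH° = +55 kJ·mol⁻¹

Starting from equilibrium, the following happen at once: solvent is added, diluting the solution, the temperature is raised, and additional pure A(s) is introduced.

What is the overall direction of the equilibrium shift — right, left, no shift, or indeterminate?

Dilution lowers every aqueous concentration by the same factor. Δn_aq = 0 − 3 = -3, so the system shifts toward the side with more dissolved moles — to the left.
The forward reaction is endothermic. Raising T favours the endothermic direction — shift to the right.
A is a pure solid; its activity is 1 regardless of amount, so Q is unaffected — no shift from this change.
The individual effects push in opposite directions; without quantitative information the net direction cannot be determined.

cannot be determined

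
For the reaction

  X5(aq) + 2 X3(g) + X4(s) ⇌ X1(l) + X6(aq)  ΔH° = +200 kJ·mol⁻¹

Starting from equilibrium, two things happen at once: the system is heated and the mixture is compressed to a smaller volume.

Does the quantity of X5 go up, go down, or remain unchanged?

decreases

The forward reaction is endothermic. Raising T favours the endothermic direction — shift to the right.
Gas moles: reactants 2, products 0 (Δn_gas = -2). Compression shifts the system toward the side with fewer moles of gas — to the right.
The net shift is to the right. X5 is a reactant, so its amount decreases.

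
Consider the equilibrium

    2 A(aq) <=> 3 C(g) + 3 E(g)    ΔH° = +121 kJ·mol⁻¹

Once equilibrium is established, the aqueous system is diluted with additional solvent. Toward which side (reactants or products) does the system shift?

left

Dilution lowers every aqueous concentration by the same factor. Δn_aq = 0 − 2 = -2, so the system shifts toward the side with more dissolved moles — to the left.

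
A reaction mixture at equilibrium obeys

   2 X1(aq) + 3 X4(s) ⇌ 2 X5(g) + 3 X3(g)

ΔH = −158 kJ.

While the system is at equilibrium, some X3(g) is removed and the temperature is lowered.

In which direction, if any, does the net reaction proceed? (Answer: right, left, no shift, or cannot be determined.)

Removing X3 (g), a product, drives the reaction to the right.
The forward reaction is exothermic. Lowering T favours the exothermic direction — shift to the right.
All effects act in the same direction — net shift to the right.

right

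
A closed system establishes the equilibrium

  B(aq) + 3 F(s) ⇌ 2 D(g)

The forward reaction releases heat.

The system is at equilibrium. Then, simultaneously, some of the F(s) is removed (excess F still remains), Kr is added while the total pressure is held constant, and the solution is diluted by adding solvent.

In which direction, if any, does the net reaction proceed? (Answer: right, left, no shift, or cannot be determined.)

F is a pure solid; its activity is 1 regardless of amount, so Q is unaffected — no shift from this change.
Adding inert gas at constant total pressure expands the volume and lowers every reacting partial pressure. With Δn_gas = 2 − 0 = +2, Q moves away from K toward the side with fewer gas moles, so the system shifts toward the side with more gas moles — to the right.
Dilution lowers every aqueous concentration by the same factor. Δn_aq = 0 − 1 = -1, so the system shifts toward the side with more dissolved moles — to the left.
The individual effects push in opposite directions; without quantitative information the net direction cannot be determined.

cannot be determined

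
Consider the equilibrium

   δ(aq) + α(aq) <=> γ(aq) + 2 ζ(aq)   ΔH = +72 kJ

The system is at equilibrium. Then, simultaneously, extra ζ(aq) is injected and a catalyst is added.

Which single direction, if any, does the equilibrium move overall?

left

Adding ζ (aq), a product, drives the reaction to the left.
A catalyst speeds both forward and reverse rates equally; it changes neither Q nor K — no shift from this change.
Only the nonzero effect(s) matter; the net shift is to the left.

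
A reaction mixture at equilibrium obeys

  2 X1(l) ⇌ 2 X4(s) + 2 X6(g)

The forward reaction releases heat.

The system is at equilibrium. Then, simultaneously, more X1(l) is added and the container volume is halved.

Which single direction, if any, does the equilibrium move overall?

X1 is a pure liquid; its activity is 1 regardless of amount, so Q is unaffected — no shift from this change.
Gas moles: reactants 0, products 2 (Δn_gas = +2). Compression shifts the system toward the side with fewer moles of gas — to the left.
Only the nonzero effect(s) matter; the net shift is to the left.

left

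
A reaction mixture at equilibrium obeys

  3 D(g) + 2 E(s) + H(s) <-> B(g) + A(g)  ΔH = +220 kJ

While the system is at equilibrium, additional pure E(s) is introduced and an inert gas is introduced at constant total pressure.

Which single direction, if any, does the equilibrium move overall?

E is a pure solid; its activity is 1 regardless of amount, so Q is unaffected — no shift from this change.
Adding inert gas at constant total pressure expands the volume and lowers every reacting partial pressure. With Δn_gas = 2 − 3 = -1, Q moves away from K toward the side with fewer gas moles, so the system shifts toward the side with more gas moles — to the left.
Only the nonzero effect(s) matter; the net shift is to the left.

left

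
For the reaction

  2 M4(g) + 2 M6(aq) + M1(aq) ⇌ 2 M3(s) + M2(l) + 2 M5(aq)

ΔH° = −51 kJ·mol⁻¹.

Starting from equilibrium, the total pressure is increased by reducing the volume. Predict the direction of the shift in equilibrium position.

Gas moles: reactants 2, products 0 (Δn_gas = -2). Compression shifts the system toward the side with fewer moles of gas — to the right.

right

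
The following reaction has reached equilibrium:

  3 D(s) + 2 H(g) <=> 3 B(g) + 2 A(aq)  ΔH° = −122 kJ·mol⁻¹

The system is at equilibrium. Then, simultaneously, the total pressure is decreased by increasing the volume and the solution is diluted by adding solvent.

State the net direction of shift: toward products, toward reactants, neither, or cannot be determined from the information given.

Gas moles: reactants 2, products 3 (Δn_gas = +1). Expansion shifts the system toward the side with more moles of gas — to the right.
Dilution lowers every aqueous concentration by the same factor. Δn_aq = 2 − 0 = +2, so the system shifts toward the side with more dissolved moles — to the right.
All effects act in the same direction — net shift to the right.

right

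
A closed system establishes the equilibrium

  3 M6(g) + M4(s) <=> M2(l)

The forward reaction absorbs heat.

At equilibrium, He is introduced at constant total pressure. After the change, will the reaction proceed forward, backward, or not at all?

Adding inert gas at constant total pressure expands the volume and lowers every reacting partial pressure. With Δn_gas = 0 − 3 = -3, Q moves away from K toward the side with fewer gas moles, so the system shifts toward the side with more gas moles — to the left.

left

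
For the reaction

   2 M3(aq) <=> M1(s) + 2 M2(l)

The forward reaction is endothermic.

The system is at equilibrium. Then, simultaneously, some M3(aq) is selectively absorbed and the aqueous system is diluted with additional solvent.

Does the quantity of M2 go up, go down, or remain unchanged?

decreases

Removing M3 (aq), a reactant, drives the reaction to the left.
Dilution lowers every aqueous concentration by the same factor. Δn_aq = 0 − 2 = -2, so the system shifts toward the side with more dissolved moles — to the left.
The net shift is to the left. M2 is a product, so its amount decreases.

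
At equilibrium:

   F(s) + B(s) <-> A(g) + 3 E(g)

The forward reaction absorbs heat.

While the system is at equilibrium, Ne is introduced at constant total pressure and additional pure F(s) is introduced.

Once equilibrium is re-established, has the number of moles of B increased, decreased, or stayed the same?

Adding inert gas at constant total pressure expands the volume and lowers every reacting partial pressure. With Δn_gas = 4 − 0 = +4, Q moves away from K toward the side with fewer gas moles, so the system shifts toward the side with more gas moles — to the right.
F is a pure solid; its activity is 1 regardless of amount, so Q is unaffected — no shift from this change.
The net shift is to the right. B is a reactant, so its amount decreases.

decreases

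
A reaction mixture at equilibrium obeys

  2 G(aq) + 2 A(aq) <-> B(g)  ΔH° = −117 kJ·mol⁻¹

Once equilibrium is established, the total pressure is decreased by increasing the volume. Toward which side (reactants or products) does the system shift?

Gas moles: reactants 0, products 1 (Δn_gas = +1). Expansion shifts the system toward the side with more moles of gas — to the right.

right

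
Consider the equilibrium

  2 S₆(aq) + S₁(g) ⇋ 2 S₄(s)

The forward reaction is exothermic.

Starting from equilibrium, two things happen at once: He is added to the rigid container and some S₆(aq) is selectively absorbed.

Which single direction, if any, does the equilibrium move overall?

At constant volume, adding an inert gas leaves every reacting species' partial pressure unchanged, so Q is unchanged — no shift from this change.
Removing S₆ (aq), a reactant, drives the reaction to the left.
Only the nonzero effect(s) matter; the net shift is to the left.

left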